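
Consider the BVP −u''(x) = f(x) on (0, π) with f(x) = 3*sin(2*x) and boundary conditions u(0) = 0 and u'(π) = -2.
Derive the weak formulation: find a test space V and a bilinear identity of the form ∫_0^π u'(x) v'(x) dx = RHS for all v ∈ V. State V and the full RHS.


V = {v ∈ H^1(0, π) : v(0) = 0} (test functions vanish at x = 0 where u is specified); weak form: ∫_0^π u'v' dx = ∫_0^π (3*sin(2*x)) v dx − 2·v(π) for all v ∈ V.

Multiply both sides by a test function v and integrate from 0 to π:
  ∫_0^π −u''(x) v(x) dx = ∫_0^π f(x) v(x) dx.
Integrate the LHS by parts once:
  ∫_0^π −u'' v dx = −[u'(x) v(x)]_0^π + ∫_0^π u'(x) v'(x) dx.
Thus ∫_0^π u'(x) v'(x) dx = ∫_0^π f(x) v(x) dx + [u'(x) v(x)]_0^π.
Choose V so that boundary terms are either known or forced to vanish.
Mixed BC: u(0) = 0 (Dirichlet) and u'(π) = -2 (Neumann). Define V = {v ∈ H^1(0, π) : v(0) = 0}. Then [u' v]_0^π = u'(π)·v(π) − u'(0)·0 = − 2·v(π).
Weak formulation: find u (satisfying any essential BC) such that ∫_0^π u'(x) v'(x) dx = ∫_0^π f v dx − 2·v(π) for all v ∈ V (Dirichlet at 0 absorbed into V; Neumann datum at x = π contributes the boundary term).
Substituting f(x) = 3*sin(2*x), the right-hand side is ∫_0^π (3*sin(2*x)) v dx − 2·v(π).


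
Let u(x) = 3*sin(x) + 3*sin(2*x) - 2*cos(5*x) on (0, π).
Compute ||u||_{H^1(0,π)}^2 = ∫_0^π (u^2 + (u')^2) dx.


||u||_{H^1(0,π)}^2 = 416/7 + 167*π/2

u'(x) = 10*sin(5*x) + 3*cos(x) + 6*cos(2*x).
Expand u² and (u')² and integrate term by term on (0, π), using: for integers n ≥ 1, ∫_0^π sin²(nx) dx = ∫_0^π cos²(nx) dx = π/2; for n ≠ n', ∫_0^π sin(nx)sin(n'x) dx = ∫_0^π cos(nx)cos(n'x) dx = 0; and by product-to-sum, ∫_0^π sin(nx)cos(n'x) dx = ½∫_0^π [sin((n+n')x) + sin((n−n')x)] dx, which is 0 when n+n' is even and 2n/(n²−n'²) when n+n' is odd (it need not vanish on (0, π)).
  u² squared terms: (-2)²·∫cos(5x)² dx = 4·π/2 = 2*π;  (3)²·∫sin(x)² dx = 9·π/2 = 9*π/2;  (3)²·∫sin(2x)² dx = 9·π/2 = 9*π/2.
  u² cross terms: 2·(-2)·(3)·∫cos(5x)·sin(x) dx = -12·(0) = 0;  2·(-2)·(3)·∫cos(5x)·sin(2x) dx = -12·(-4/21) = 16/7;  2·(3)·(3)·∫sin(x)·sin(2x) dx = 18·(0) = 0.
  So ∫_0^π u² dx = 2*π + 9*π/2 + 9*π/2 + 0 + 16/7 + 0 = 16/7 + 11*π.
  (u')² squared terms: (3)²·∫cos(x)² dx = 9·π/2 = 9*π/2;  (6)²·∫cos(2x)² dx = 36·π/2 = 18*π;  (10)²·∫sin(5x)² dx = 100·π/2 = 50*π.
  (u')² cross terms: 2·(3)·(6)·∫cos(x)·cos(2x) dx = 36·(0) = 0;  2·(3)·(10)·∫cos(x)·sin(5x) dx = 60·(0) = 0;  2·(6)·(10)·∫cos(2x)·sin(5x) dx = 120·(10/21) = 400/7.
  So ∫_0^π (u')² dx = 9*π/2 + 18*π + 50*π + 0 + 0 + 400/7 = 400/7 + 145*π/2.
||u||_{H^1}^2 = (16/7 + 11*π) + (400/7 + 145*π/2) = 416/7 + 167*π/2.


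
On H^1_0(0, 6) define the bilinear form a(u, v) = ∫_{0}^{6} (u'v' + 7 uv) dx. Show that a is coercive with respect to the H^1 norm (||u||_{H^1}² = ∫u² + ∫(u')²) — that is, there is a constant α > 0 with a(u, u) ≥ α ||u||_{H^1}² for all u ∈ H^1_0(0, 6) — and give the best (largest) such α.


α = 1

Coercivity of a(·,·) on H^1_0(0, 6) means a(u, u) ≥ α ||u||_{H^1}² for every u ∈ H^1_0.
The interval has length L = 6, and Poincaré/coercivity depend only on L. Here a(u, u) = ∫(u')² + (7)·∫u².
Here c = 7 ≥ 1, so a(u,u) = ∫(u')² + c∫u² ≥ ∫(u')² + ∫u² = ||u||_{H^1}², i.e. α = 1 works. No larger α is possible: a(u,u) ≥ α||u||_{H^1}² means (1−α)∫(u')² ≥ (α−c)∫u², and for the modes u_n = sin(nπ(x−x₀)/L) (x₀ the left endpoint) one has ∫u_n²/∫(u_n')² = (L/(nπ))² → 0, so a(u_n,u_n)/||u_n||_{H^1}² → 1. Hence the optimal constant is α = 1.
Therefore α = 1.


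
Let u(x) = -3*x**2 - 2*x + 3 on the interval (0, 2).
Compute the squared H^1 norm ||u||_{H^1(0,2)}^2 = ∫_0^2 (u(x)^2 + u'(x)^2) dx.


||u||_{H^1}^2 = 3214/15

The H^1 norm (squared) on an interval (0, L) is
  ||u||_{H^1}^2 = ∫_0^L u(x)^2 dx + ∫_0^L u'(x)^2 dx.
Compute u'(x) = -6*x - 2.
Then u(x)^2 = 9*x**4 + 12*x**3 - 14*x**2 - 12*x + 9 and u'(x)^2 = 36*x**2 + 24*x + 4.
Integrate each monomial from 0 to 2 using ∫_0^2 c·x^n dx = c·2^(n+1)/(n+1):
  ∫_0^2 u(x)^2 dx = ∫_0^2 (9*x^4 + 12*x^3 - 14*x^2 - 12*x + 9) dx. Term by term:
    ∫_0^2 9*x^4 dx = 288/5;  ∫_0^2 12*x^3 dx = 48;  ∫_0^2 -14*x^2 dx = -112/3;
    ∫_0^2 -12*x dx = -24;  ∫_0^2 9 dx = 18.
  Sum: 288/5 + 48 − 112/3 − 24 + 18 = 934/15.
  ∫_0^2 u'(x)^2 dx = ∫_0^2 (36*x^2 + 24*x + 4) dx. Term by term:
    ∫_0^2 36*x^2 dx = 96;  ∫_0^2 24*x dx = 48;  ∫_0^2 4 dx = 8.
  Sum: 96 + 48 + 8 = 152.
Adding: ||u||_{H^1}^2 = 934/15 + 152 = 3214/15.


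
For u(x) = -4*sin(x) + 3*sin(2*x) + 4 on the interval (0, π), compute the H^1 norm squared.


||u||_{H^1(0,π)}^2 = -64 + 109*π/2

u'(x) = -4*cos(x) + 6*cos(2*x).
Expand u² and (u')² and integrate term by term on (0, π), using: for integers n ≥ 1, ∫_0^π sin²(nx) dx = ∫_0^π cos²(nx) dx = π/2; for n ≠ n', ∫_0^π sin(nx)sin(n'x) dx = ∫_0^π cos(nx)cos(n'x) dx = 0; and by product-to-sum, ∫_0^π sin(nx)cos(n'x) dx = ½∫_0^π [sin((n+n')x) + sin((n−n')x)] dx, which is 0 when n+n' is even and 2n/(n²−n'²) when n+n' is odd (it need not vanish on (0, π)). For the constant mode: ∫_0^π 1 dx = π, ∫_0^π cos(nx) dx = 0, ∫_0^π sin(nx) dx = (1−(−1)^n)/n.
  u² squared terms: (4)²·∫1 dx = 16·π = 16*π;  (-4)²·∫sin(x)² dx = 16·π/2 = 8*π;  (3)²·∫sin(2x)² dx = 9·π/2 = 9*π/2.
  u² cross terms: 2·(4)·(-4)·∫1·sin(x) dx = -32·(2) = -64;  2·(4)·(3)·∫1·sin(2x) dx = 24·(0) = 0;  2·(-4)·(3)·∫sin(x)·sin(2x) dx = -24·(0) = 0.
  So ∫_0^π u² dx = 16*π + 8*π + 9*π/2 − 64 + 0 + 0 = -64 + 57*π/2.
  (u')² squared terms: (-4)²·∫cos(x)² dx = 16·π/2 = 8*π;  (6)²·∫cos(2x)² dx = 36·π/2 = 18*π.
  (u')² cross terms: 2·(-4)·(6)·∫cos(x)·cos(2x) dx = -48·(0) = 0.
  So ∫_0^π (u')² dx = 8*π + 18*π + 0 = 26*π.
||u||_{H^1}^2 = (-64 + 57*π/2) + (26*π) = -64 + 109*π/2.


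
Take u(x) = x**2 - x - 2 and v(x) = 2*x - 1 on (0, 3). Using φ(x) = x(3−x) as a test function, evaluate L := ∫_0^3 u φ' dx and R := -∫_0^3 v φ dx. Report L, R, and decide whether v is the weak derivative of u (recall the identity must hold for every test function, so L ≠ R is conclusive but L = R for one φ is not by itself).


LHS = -9, RHS = -9. Yes, v = u' weakly.

u(x) = x**2 - x - 2, classical derivative u'(x) = 2*x - 1.
φ(x) = x(3−x), so φ'(x) = 3 - 2*x.
Note φ(0) = φ(3) = 0, so the boundary term u·φ vanishes.
LHS = ∫_0^3 u(x) φ'(x) dx = ∫_0^3 (-2*x^3 + 5*x^2 + x - 6) dx. Term by term:
  ∫_0^3 -2*x^3 dx = -81/2;  ∫_0^3 5*x^2 dx = 45;  ∫_0^3 x dx = 9/2;
  ∫_0^3 -6 dx = -18.
Sum: -81/2 + 45 + 9/2 − 18 = -9.
So LHS = -9.
∫_0^3 v(x) φ(x) dx = ∫_0^3 (-2*x^3 + 7*x^2 - 3*x) dx. Term by term:
  ∫_0^3 -2*x^3 dx = -81/2;  ∫_0^3 7*x^2 dx = 63;  ∫_0^3 -3*x dx = -27/2.
Sum: -81/2 + 63 − 27/2 = 9.
So RHS = -∫_0^3 v(x) φ(x) dx = -9.
LHS = RHS, so the identity holds for this test φ.
Moreover u is smooth here and v(x) = u'(x) = 2*x - 1 pointwise, so the identity holds for every test function. Hence v is the weak derivative of u.


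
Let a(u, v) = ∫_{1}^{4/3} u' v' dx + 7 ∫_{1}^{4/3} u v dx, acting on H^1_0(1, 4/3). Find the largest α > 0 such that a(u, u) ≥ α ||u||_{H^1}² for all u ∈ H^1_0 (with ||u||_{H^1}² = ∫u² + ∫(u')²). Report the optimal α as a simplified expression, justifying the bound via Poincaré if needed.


α = 1

Coercivity of a(·,·) on H^1_0(1, 4/3) means a(u, u) ≥ α ||u||_{H^1}² for every u ∈ H^1_0.
The interval has length L = 1/3, and Poincaré/coercivity depend only on L. Here a(u, u) = ∫(u')² + (7)·∫u².
Here c = 7 ≥ 1, so a(u,u) = ∫(u')² + c∫u² ≥ ∫(u')² + ∫u² = ||u||_{H^1}², i.e. α = 1 works. No larger α is possible: a(u,u) ≥ α||u||_{H^1}² means (1−α)∫(u')² ≥ (α−c)∫u², and for the modes u_n = sin(nπ(x−x₀)/L) (x₀ the left endpoint) one has ∫u_n²/∫(u_n')² = (L/(nπ))² → 0, so a(u_n,u_n)/||u_n||_{H^1}² → 1. Hence the optimal constant is α = 1.
Therefore α = 1.


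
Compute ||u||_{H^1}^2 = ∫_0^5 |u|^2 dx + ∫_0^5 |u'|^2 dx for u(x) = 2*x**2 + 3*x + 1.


||u||_{H^1}^2 = 18025/3

The H^1 norm (squared) on an interval (0, L) is
  ||u||_{H^1}^2 = ∫_0^L u(x)^2 dx + ∫_0^L u'(x)^2 dx.
Compute u'(x) = 4*x + 3.
Then u(x)^2 = 4*x**4 + 12*x**3 + 13*x**2 + 6*x + 1 and u'(x)^2 = 16*x**2 + 24*x + 9.
Integrate each monomial from 0 to 5 using ∫_0^5 c·x^n dx = c·5^(n+1)/(n+1):
  ∫_0^5 u(x)^2 dx = ∫_0^5 (4*x^4 + 12*x^3 + 13*x^2 + 6*x + 1) dx. Term by term:
    ∫_0^5 4*x^4 dx = 2500;  ∫_0^5 12*x^3 dx = 1875;  ∫_0^5 13*x^2 dx = 1625/3;
    ∫_0^5 6*x dx = 75;  ∫_0^5 1 dx = 5.
  Sum: 2500 + 1875 + 1625/3 + 75 + 5 = 14990/3.
  ∫_0^5 u'(x)^2 dx = ∫_0^5 (16*x^2 + 24*x + 9) dx. Term by term:
    ∫_0^5 16*x^2 dx = 2000/3;  ∫_0^5 24*x dx = 300;  ∫_0^5 9 dx = 45.
  Sum: 2000/3 + 300 + 45 = 3035/3.
Adding: ||u||_{H^1}^2 = 14990/3 + 3035/3 = 18025/3.


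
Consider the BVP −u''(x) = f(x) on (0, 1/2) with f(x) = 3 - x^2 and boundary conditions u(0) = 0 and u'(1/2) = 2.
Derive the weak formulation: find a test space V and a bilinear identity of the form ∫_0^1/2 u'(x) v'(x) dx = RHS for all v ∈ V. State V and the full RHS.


V = {v ∈ H^1(0, 1/2) : v(0) = 0} (test functions vanish at x = 0 where u is specified); weak form: ∫_0^1/2 u'v' dx = ∫_0^1/2 (3 - x^2) v dx + 2·v(1/2) for all v ∈ V.

Multiply both sides by a test function v and integrate from 0 to 1/2:
  ∫_0^1/2 −u''(x) v(x) dx = ∫_0^1/2 f(x) v(x) dx.
Integrate the LHS by parts once:
  ∫_0^1/2 −u'' v dx = −[u'(x) v(x)]_0^1/2 + ∫_0^1/2 u'(x) v'(x) dx.
Thus ∫_0^1/2 u'(x) v'(x) dx = ∫_0^1/2 f(x) v(x) dx + [u'(x) v(x)]_0^1/2.
Choose V so that boundary terms are either known or forced to vanish.
Mixed BC: u(0) = 0 (Dirichlet) and u'(1/2) = 2 (Neumann). Define V = {v ∈ H^1(0, 1/2) : v(0) = 0}. Then [u' v]_0^1/2 = u'(1/2)·v(1/2) − u'(0)·0 = 2·v(1/2).
Weak formulation: find u (satisfying any essential BC) such that ∫_0^1/2 u'(x) v'(x) dx = ∫_0^1/2 f v dx + 2·v(1/2) for all v ∈ V (Dirichlet at 0 absorbed into V; Neumann datum at x = 1/2 contributes the boundary term).
Substituting f(x) = 3 - x^2, the right-hand side is ∫_0^1/2 (3 - x^2) v dx + 2·v(1/2).


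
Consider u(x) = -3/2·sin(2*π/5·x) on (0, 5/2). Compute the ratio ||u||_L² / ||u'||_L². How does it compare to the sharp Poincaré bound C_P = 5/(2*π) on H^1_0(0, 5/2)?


||u||_L² / ||u'||_L² = 5/(2*π) = C_P.

u(x) = -3/2·sin(2*π/5·x), so u'(x) = -3*π*cos(2*π*x/5)/5.
Writing u(x) = A·sin(kπx/L) with A = -3/2 and k = 1, use ∫_0^L sin²(kπx/L) dx = L/2 and ∫_0^L cos²(kπx/L) dx = L/2.
u² = 9/4·sin²(2*π/5·x) and (u')² = 9*π^2/25·cos²(2*π/5·x), and each of sin², cos² integrates to L/2 = 5/4 over (0, 5/2).
∫_0^5/2 u² dx = 45/16, so ||u||_L² = 3*sqrt(5)/4.
∫_0^5/2 (u')² dx = 9*π^2/20, so ||u'||_L² = 3*sqrt(5)*π/10.
Ratio ||u||_L² / ||u'||_L² = 5/(2*π).
Sharp Poincaré constant on H^1_0(0, 5/2) is C_P = L/π = 5/(2*π), achieved by sin(2*π/5·x).
This is the k = 1 eigenfunction (up to amplitude), so the ratio equals the sharp Poincaré constant exactly.


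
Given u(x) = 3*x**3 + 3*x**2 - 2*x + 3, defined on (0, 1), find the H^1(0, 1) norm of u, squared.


||u||_{H^1}^2 = 10651/210

The H^1 norm (squared) on an interval (0, L) is
  ||u||_{H^1}^2 = ∫_0^L u(x)^2 dx + ∫_0^L u'(x)^2 dx.
Compute u'(x) = 9*x**2 + 6*x - 2.
Then u(x)^2 = 9*x**6 + 18*x**5 - 3*x**4 + 6*x**3 + 22*x**2 - 12*x + 9 and u'(x)^2 = 81*x**4 + 108*x**3 - 24*x + 4.
Integrate each monomial from 0 to 1 using ∫_0^1 c·x^n dx = c·1^(n+1)/(n+1):
  ∫_0^1 u(x)^2 dx = ∫_0^1 (9*x^6 + 18*x^5 - 3*x^4 + 6*x^3 + 22*x^2 - 12*x + 9) dx. Term by term:
    ∫_0^1 9*x^6 dx = 9/7;  ∫_0^1 18*x^5 dx = 3;  ∫_0^1 -3*x^4 dx = -3/5;
    ∫_0^1 6*x^3 dx = 3/2;  ∫_0^1 22*x^2 dx = 22/3;  ∫_0^1 -12*x dx = -6;
    ∫_0^1 9 dx = 9.
  Sum: 9/7 + 3 − 3/5 + 3/2 + 22/3 − 6 + 9 = 3259/210.
  ∫_0^1 u'(x)^2 dx = ∫_0^1 (81*x^4 + 108*x^3 - 24*x + 4) dx. Term by term:
    ∫_0^1 81*x^4 dx = 81/5;  ∫_0^1 108*x^3 dx = 27;  ∫_0^1 -24*x dx = -12;
    ∫_0^1 4 dx = 4.
  Sum: 81/5 + 27 − 12 + 4 = 176/5.
Adding: ||u||_{H^1}^2 = 3259/210 + 176/5 = 10651/210.


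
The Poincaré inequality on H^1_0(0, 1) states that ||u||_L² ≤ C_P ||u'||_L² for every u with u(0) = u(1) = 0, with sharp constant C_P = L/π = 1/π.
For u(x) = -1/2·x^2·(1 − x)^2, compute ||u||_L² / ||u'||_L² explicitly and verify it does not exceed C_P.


||u||_L² / ||u'||_L² = sqrt(3)/6 < C_P = 1/π.

u(x) = -1/2·x^2·(1 − x)^2, so u'(x) = x*(x*(1 - x) - (x - 1)^2).
u(x) = -1/2·x^2·(1 − x)^2 vanishes at x = 0 and x = 1, so u ∈ H^1_0(0, 1). Differentiate via the product rule and integrate the resulting polynomials term by term.
  ∫_0^1 u² dx = ∫_0^1 (x^8/4 - x^7 + 3*x^6/2 - x^5 + x^4/4) dx. Term by term:
    ∫_0^1 x^8/4 dx = 1/36;  ∫_0^1 -x^7 dx = -1/8;  ∫_0^1 3*x^6/2 dx = 3/14;
    ∫_0^1 -x^5 dx = -1/6;  ∫_0^1 x^4/4 dx = 1/20.
  Sum: 1/36 − 1/8 + 3/14 − 1/6 + 1/20 = 1/2520.
  ∫_0^1 (u')² dx = ∫_0^1 (4*x^6 - 12*x^5 + 13*x^4 - 6*x^3 + x^2) dx. Term by term:
    ∫_0^1 4*x^6 dx = 4/7;  ∫_0^1 -12*x^5 dx = -2;  ∫_0^1 13*x^4 dx = 13/5;
    ∫_0^1 -6*x^3 dx = -3/2;  ∫_0^1 x^2 dx = 1/3.
  Sum: 4/7 − 2 + 13/5 − 3/2 + 1/3 = 1/210.
∫_0^1 u² dx = 1/2520, so ||u||_L² = sqrt(70)/420.
∫_0^1 (u')² dx = 1/210, so ||u'||_L² = sqrt(210)/210.
Ratio ||u||_L² / ||u'||_L² = sqrt(3)/6.
Sharp Poincaré constant on H^1_0(0, 1) is C_P = L/π = 1/π, achieved by sin(π·x).
A polynomial bump cannot attain the sharp Poincaré constant (only the first sine eigenfunction does), so the ratio is strictly less than C_P, consistent with ||u||_L² ≤ C_P ||u'||_L².


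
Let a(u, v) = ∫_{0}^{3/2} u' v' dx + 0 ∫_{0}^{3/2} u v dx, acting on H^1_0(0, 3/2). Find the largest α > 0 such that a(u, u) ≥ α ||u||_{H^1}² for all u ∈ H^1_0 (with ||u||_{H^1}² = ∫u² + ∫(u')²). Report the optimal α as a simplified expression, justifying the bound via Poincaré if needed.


α = 4*π^2/(9 + 4*π^2)

Coercivity of a(·,·) on H^1_0(0, 3/2) means a(u, u) ≥ α ||u||_{H^1}² for every u ∈ H^1_0.
The interval has length L = 3/2, and Poincaré/coercivity depend only on L. Here a(u, u) = ∫(u')² + (0)·∫u².
Here c = 0, so a(u,u) = ∫(u')² alone. The condition a(u,u) ≥ α||u||_{H^1}² reads (1−α)∫(u')² ≥ (α−c)∫u². Any admissible α is ≤ 1 (rapidly oscillating u have ∫u²/∫(u')² → 0), and α = 1 would force 0 ≥ (1−c)∫u², impossible since c < 1; so 1−α > 0. By the sharp Poincaré inequality on H^1_0 of an interval of length L, ∫(u')² ≥ (π/L)²∫u² with equality for the first sine mode sin(π(x−x₀)/L) (x₀ the left endpoint), so the inequality holds for all u iff (1−α)(π/L)² ≥ α − c, i.e. α ≤ ((π/L)² + c)/((π/L)² + 1) = (1 + c(L/π)²)/(1 + (L/π)²). (Direct route, valid since c ≤ 0: Poincaré gives c∫u² ≥ c(L/π)²∫(u')², so a(u,u) ≥ (1 + c(L/π)²)∫(u')², while ||u||_{H^1}² ≤ (1 + (L/π)²)∫(u')²; dividing yields the same α.) With (π/L)² = 4*π^2/9 and c = 0, the largest admissible constant is α = ((π/L)² + c)/((π/L)² + 1).
Simplifying, α = 4*π^2/(9 + 4*π^2).


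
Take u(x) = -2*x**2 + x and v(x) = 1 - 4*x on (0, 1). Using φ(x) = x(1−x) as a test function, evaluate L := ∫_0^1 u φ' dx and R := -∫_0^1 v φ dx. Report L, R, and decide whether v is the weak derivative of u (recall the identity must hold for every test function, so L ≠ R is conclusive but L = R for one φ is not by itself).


LHS = 1/6, RHS = 1/6. Yes, v = u' weakly.

u(x) = -2*x**2 + x, classical derivative u'(x) = 1 - 4*x.
φ(x) = x(1−x), so φ'(x) = 1 - 2*x.
Note φ(0) = φ(1) = 0, so the boundary term u·φ vanishes.
LHS = ∫_0^1 u(x) φ'(x) dx = ∫_0^1 (4*x^3 - 4*x^2 + x) dx. Term by term:
  ∫_0^1 4*x^3 dx = 1;  ∫_0^1 -4*x^2 dx = -4/3;  ∫_0^1 x dx = 1/2.
Sum: 1 − 4/3 + 1/2 = 1/6.
So LHS = 1/6.
∫_0^1 v(x) φ(x) dx = ∫_0^1 (4*x^3 - 5*x^2 + x) dx. Term by term:
  ∫_0^1 4*x^3 dx = 1;  ∫_0^1 -5*x^2 dx = -5/3;  ∫_0^1 x dx = 1/2.
Sum: 1 − 5/3 + 1/2 = -1/6.
So RHS = -∫_0^1 v(x) φ(x) dx = 1/6.
LHS = RHS, so the identity holds for this test φ.
Moreover u is smooth here and v(x) = u'(x) = 1 - 4*x pointwise, so the identity holds for every test function. Hence v is the weak derivative of u.


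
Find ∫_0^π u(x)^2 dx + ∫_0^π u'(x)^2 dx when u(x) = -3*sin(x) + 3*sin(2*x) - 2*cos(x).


||u||_{H^1(0,π)}^2 = -32 + 71*π/2

u'(x) = 2*sin(x) - 3*cos(x) + 6*cos(2*x).
Expand u² and (u')² and integrate term by term on (0, π), using: for integers n ≥ 1, ∫_0^π sin²(nx) dx = ∫_0^π cos²(nx) dx = π/2; for n ≠ n', ∫_0^π sin(nx)sin(n'x) dx = ∫_0^π cos(nx)cos(n'x) dx = 0; and by product-to-sum, ∫_0^π sin(nx)cos(n'x) dx = ½∫_0^π [sin((n+n')x) + sin((n−n')x)] dx, which is 0 when n+n' is even and 2n/(n²−n'²) when n+n' is odd (it need not vanish on (0, π)).
  u² squared terms: (-3)²·∫sin(x)² dx = 9·π/2 = 9*π/2;  (-2)²·∫cos(x)² dx = 4·π/2 = 2*π;  (3)²·∫sin(2x)² dx = 9·π/2 = 9*π/2.
  u² cross terms: 2·(-3)·(-2)·∫sin(x)·cos(x) dx = 12·(0) = 0;  2·(-3)·(3)·∫sin(x)·sin(2x) dx = -18·(0) = 0;  2·(-2)·(3)·∫cos(x)·sin(2x) dx = -12·(4/3) = -16.
  So ∫_0^π u² dx = 9*π/2 + 2*π + 9*π/2 + 0 + 0 − 16 = -16 + 11*π.
  (u')² squared terms: (-3)²·∫cos(x)² dx = 9·π/2 = 9*π/2;  (2)²·∫sin(x)² dx = 4·π/2 = 2*π;  (6)²·∫cos(2x)² dx = 36·π/2 = 18*π.
  (u')² cross terms: 2·(-3)·(2)·∫cos(x)·sin(x) dx = -12·(0) = 0;  2·(-3)·(6)·∫cos(x)·cos(2x) dx = -36·(0) = 0;  2·(2)·(6)·∫sin(x)·cos(2x) dx = 24·(-2/3) = -16.
  So ∫_0^π (u')² dx = 9*π/2 + 2*π + 18*π + 0 + 0 − 16 = -16 + 49*π/2.
||u||_{H^1}^2 = (-16 + 11*π) + (-16 + 49*π/2) = -32 + 71*π/2.


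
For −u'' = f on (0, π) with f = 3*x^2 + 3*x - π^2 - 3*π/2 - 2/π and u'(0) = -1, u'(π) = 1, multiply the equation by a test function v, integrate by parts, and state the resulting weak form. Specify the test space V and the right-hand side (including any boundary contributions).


V = H^1(0, π) (v unrestricted at boundary; u is determined up to an additive constant); weak form: ∫_0^π u'v' dx = ∫_0^π (3*x^2 + 3*x - π^2 - 3*π/2 - 2/π) v dx + v(π) + v(0) for all v ∈ V.

Multiply both sides by a test function v and integrate from 0 to π:
  ∫_0^π −u''(x) v(x) dx = ∫_0^π f(x) v(x) dx.
Integrate the LHS by parts once:
  ∫_0^π −u'' v dx = −[u'(x) v(x)]_0^π + ∫_0^π u'(x) v'(x) dx.
Thus ∫_0^π u'(x) v'(x) dx = ∫_0^π f(x) v(x) dx + [u'(x) v(x)]_0^π.
Choose V so that boundary terms are either known or forced to vanish.
u has inhomogeneous Neumann u'(0) = -1, u'(π) = 1. [u' v]_0^π = (1)·v(π) − (-1)·v(0) = v(π) + v(0). Take V = H^1(0, π); boundary term becomes part of RHS.
Weak formulation: find u (satisfying any essential BC) such that ∫_0^π u'(x) v'(x) dx = ∫_0^π f v dx + v(π) + v(0) for all v ∈ V (Neumann data are natural BCs: they enter the RHS as boundary terms).
Substituting f(x) = 3*x^2 + 3*x - π^2 - 3*π/2 - 2/π, the right-hand side is ∫_0^π (3*x^2 + 3*x - π^2 - 3*π/2 - 2/π) v dx + v(π) + v(0).
Compatibility check (pure Neumann): taking v ≡ 1 ∈ V gives 0 = ∫_0^π f dx + (1) − (-1), i.e. ∫_0^π f dx must equal u'(0) − u'(π) = -2. Indeed ∫_0^π (3*x^2 + 3*x - π^2 - 3*π/2 - 2/π) dx = -2, so the data are compatible. The solution is then unique only up to an additive constant (fix it e.g. by requiring ∫_0^π u dx = 0).


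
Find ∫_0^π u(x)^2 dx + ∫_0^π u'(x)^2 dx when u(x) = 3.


||u||_{H^1(0,π)}^2 = 9*π

u'(x) = 0.
Expand u² and (u')² and integrate term by term on (0, π), using: for integers n ≥ 1, ∫_0^π sin²(nx) dx = ∫_0^π cos²(nx) dx = π/2; for n ≠ n', ∫_0^π sin(nx)sin(n'x) dx = ∫_0^π cos(nx)cos(n'x) dx = 0; and by product-to-sum, ∫_0^π sin(nx)cos(n'x) dx = ½∫_0^π [sin((n+n')x) + sin((n−n')x)] dx, which is 0 when n+n' is even and 2n/(n²−n'²) when n+n' is odd (it need not vanish on (0, π)). For the constant mode: ∫_0^π 1 dx = π, ∫_0^π cos(nx) dx = 0, ∫_0^π sin(nx) dx = (1−(−1)^n)/n.
  u² squared terms: (3)²·∫1 dx = 9·π = 9*π.
  So ∫_0^π u² dx = 9*π.
  u' ≡ 0, so ∫_0^π (u')² dx = 0.
||u||_{H^1}^2 = (9*π) + (0) = 9*π.


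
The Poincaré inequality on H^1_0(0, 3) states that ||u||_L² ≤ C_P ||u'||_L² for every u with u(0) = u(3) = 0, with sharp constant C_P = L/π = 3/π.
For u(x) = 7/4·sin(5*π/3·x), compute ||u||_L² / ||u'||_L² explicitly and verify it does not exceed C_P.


||u||_L² / ||u'||_L² = 3/(5*π) < C_P = 3/π.

u(x) = 7/4·sin(5*π/3·x), so u'(x) = 35*π*cos(5*π*x/3)/12.
Writing u(x) = A·sin(kπx/L) with A = 7/4 and k = 5, use ∫_0^L sin²(kπx/L) dx = L/2 and ∫_0^L cos²(kπx/L) dx = L/2.
u² = 49/16·sin²(5*π/3·x) and (u')² = 1225*π^2/144·cos²(5*π/3·x), and each of sin², cos² integrates to L/2 = 3/2 over (0, 3).
∫_0^3 u² dx = 147/32, so ||u||_L² = 7*sqrt(6)/8.
∫_0^3 (u')² dx = 1225*π^2/96, so ||u'||_L² = 35*sqrt(6)*π/24.
Ratio ||u||_L² / ||u'||_L² = 3/(5*π).
Sharp Poincaré constant on H^1_0(0, 3) is C_P = L/π = 3/π, achieved by sin(π/3·x).
This is the k = 5 harmonic; the ratio L/(kπ) is strictly less than C_P = L/π, consistent with the sharp inequality ||u||_L² ≤ C_P ||u'||_L².


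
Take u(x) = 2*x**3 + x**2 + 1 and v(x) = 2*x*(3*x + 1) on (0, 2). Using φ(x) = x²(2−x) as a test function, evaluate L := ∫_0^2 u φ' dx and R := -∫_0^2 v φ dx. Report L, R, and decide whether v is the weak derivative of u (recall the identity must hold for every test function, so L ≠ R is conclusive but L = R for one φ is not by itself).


LHS = -16, RHS = -16. Yes, v = u' weakly.

u(x) = 2*x**3 + x**2 + 1, classical derivative u'(x) = 6*x**2 + 2*x.
φ(x) = x²(2−x), so φ'(x) = x*(4 - 3*x).
Note φ(0) = φ(2) = 0, so the boundary term u·φ vanishes.
LHS = ∫_0^2 u(x) φ'(x) dx = ∫_0^2 (-6*x^5 + 5*x^4 + 4*x^3 - 3*x^2 + 4*x) dx. Term by term:
  ∫_0^2 -6*x^5 dx = -64;  ∫_0^2 5*x^4 dx = 32;  ∫_0^2 4*x^3 dx = 16;
  ∫_0^2 -3*x^2 dx = -8;  ∫_0^2 4*x dx = 8.
Sum: -64 + 32 + 16 − 8 + 8 = -16.
So LHS = -16.
∫_0^2 v(x) φ(x) dx = ∫_0^2 (-6*x^5 + 10*x^4 + 4*x^3) dx. Term by term:
  ∫_0^2 -6*x^5 dx = -64;  ∫_0^2 10*x^4 dx = 64;  ∫_0^2 4*x^3 dx = 16.
Sum: -64 + 64 + 16 = 16.
So RHS = -∫_0^2 v(x) φ(x) dx = -16.
LHS = RHS, so the identity holds for this test φ.
Moreover u is smooth here and v(x) = u'(x) = 6*x**2 + 2*x pointwise, so the identity holds for every test function. Hence v is the weak derivative of u.


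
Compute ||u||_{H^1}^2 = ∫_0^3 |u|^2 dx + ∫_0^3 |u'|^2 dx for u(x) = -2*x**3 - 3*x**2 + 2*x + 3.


||u||_{H^1}^2 = 190572/35

The H^1 norm (squared) on an interval (0, L) is
  ||u||_{H^1}^2 = ∫_0^L u(x)^2 dx + ∫_0^L u'(x)^2 dx.
Compute u'(x) = -6*x**2 - 6*x + 2.
Then u(x)^2 = 4*x**6 + 12*x**5 + x**4 - 24*x**3 - 14*x**2 + 12*x + 9 and u'(x)^2 = 36*x**4 + 72*x**3 + 12*x**2 - 24*x + 4.
Integrate each monomial from 0 to 3 using ∫_0^3 c·x^n dx = c·3^(n+1)/(n+1):
  ∫_0^3 u(x)^2 dx = ∫_0^3 (4*x^6 + 12*x^5 + x^4 - 24*x^3 - 14*x^2 + 12*x + 9) dx. Term by term:
    ∫_0^3 4*x^6 dx = 8748/7;  ∫_0^3 12*x^5 dx = 1458;  ∫_0^3 x^4 dx = 243/5;
    ∫_0^3 -24*x^3 dx = -486;  ∫_0^3 -14*x^2 dx = -126;  ∫_0^3 12*x dx = 54;
    ∫_0^3 9 dx = 27.
  Sum: 8748/7 + 1458 + 243/5 − 486 − 126 + 54 + 27 = 77886/35.
  ∫_0^3 u'(x)^2 dx = ∫_0^3 (36*x^4 + 72*x^3 + 12*x^2 - 24*x + 4) dx. Term by term:
    ∫_0^3 36*x^4 dx = 8748/5;  ∫_0^3 72*x^3 dx = 1458;  ∫_0^3 12*x^2 dx = 108;
    ∫_0^3 -24*x dx = -108;  ∫_0^3 4 dx = 12.
  Sum: 8748/5 + 1458 + 108 − 108 + 12 = 16098/5.
Adding: ||u||_{H^1}^2 = 77886/35 + 16098/5 = 190572/35.


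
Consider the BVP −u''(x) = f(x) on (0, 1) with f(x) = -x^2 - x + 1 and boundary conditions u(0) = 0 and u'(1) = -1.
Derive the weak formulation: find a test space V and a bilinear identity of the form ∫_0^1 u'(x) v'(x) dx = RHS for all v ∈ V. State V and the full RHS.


V = {v ∈ H^1(0, 1) : v(0) = 0} (test functions vanish at x = 0 where u is specified); weak form: ∫_0^1 u'v' dx = ∫_0^1 (-x^2 - x + 1) v dx − v(1) for all v ∈ V.

Multiply both sides by a test function v and integrate from 0 to 1:
  ∫_0^1 −u''(x) v(x) dx = ∫_0^1 f(x) v(x) dx.
Integrate the LHS by parts once:
  ∫_0^1 −u'' v dx = −[u'(x) v(x)]_0^1 + ∫_0^1 u'(x) v'(x) dx.
Thus ∫_0^1 u'(x) v'(x) dx = ∫_0^1 f(x) v(x) dx + [u'(x) v(x)]_0^1.
Choose V so that boundary terms are either known or forced to vanish.
Mixed BC: u(0) = 0 (Dirichlet) and u'(1) = -1 (Neumann). Define V = {v ∈ H^1(0, 1) : v(0) = 0}. Then [u' v]_0^1 = u'(1)·v(1) − u'(0)·0 = − v(1).
Weak formulation: find u (satisfying any essential BC) such that ∫_0^1 u'(x) v'(x) dx = ∫_0^1 f v dx − v(1) for all v ∈ V (Dirichlet at 0 absorbed into V; Neumann datum at x = 1 contributes the boundary term).
Substituting f(x) = -x^2 - x + 1, the right-hand side is ∫_0^1 (-x^2 - x + 1) v dx − v(1).


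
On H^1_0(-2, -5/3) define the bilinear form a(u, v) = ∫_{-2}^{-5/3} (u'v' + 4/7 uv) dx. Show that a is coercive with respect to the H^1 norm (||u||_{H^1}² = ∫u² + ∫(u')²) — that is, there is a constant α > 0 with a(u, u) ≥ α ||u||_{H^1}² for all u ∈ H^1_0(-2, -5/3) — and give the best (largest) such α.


α = (4 + 63*π^2)/(7*(1 + 9*π^2))

Coercivity of a(·,·) on H^1_0(-2, -5/3) means a(u, u) ≥ α ||u||_{H^1}² for every u ∈ H^1_0.
The interval has length L = 1/3, and Poincaré/coercivity depend only on L. Here a(u, u) = ∫(u')² + (4/7)·∫u².
Here 0 < c = 4/7 < 1. The condition a(u,u) ≥ α||u||_{H^1}² reads (1−α)∫(u')² ≥ (α−c)∫u². Any admissible α is ≤ 1 (rapidly oscillating u have ∫u²/∫(u')² → 0), and α = 1 would force 0 ≥ (1−c)∫u², impossible since c < 1; so 1−α > 0. By the sharp Poincaré inequality on H^1_0 of an interval of length L, ∫(u')² ≥ (π/L)²∫u² with equality for the first sine mode sin(π(x−x₀)/L) (x₀ the left endpoint), so the inequality holds for all u iff (1−α)(π/L)² ≥ α − c, i.e. α ≤ ((π/L)² + c)/((π/L)² + 1) = (1 + c(L/π)²)/(1 + (L/π)²). With (π/L)² = 9*π^2 and c = 4/7, the largest admissible constant is α = ((π/L)² + c)/((π/L)² + 1).
Simplifying, α = (4 + 63*π^2)/(7*(1 + 9*π^2)).


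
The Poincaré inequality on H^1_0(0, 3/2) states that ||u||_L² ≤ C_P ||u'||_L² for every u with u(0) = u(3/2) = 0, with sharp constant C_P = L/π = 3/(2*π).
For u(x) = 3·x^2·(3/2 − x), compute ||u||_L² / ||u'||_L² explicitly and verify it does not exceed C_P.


||u||_L² / ||u'||_L² = 3*sqrt(14)/28 < C_P = 3/(2*π).

u(x) = 3·x^2·(3/2 − x), so u'(x) = 9*x*(1 - x).
u(x) = 3·x^2·(3/2 − x) vanishes at x = 0 and x = 3/2, so u ∈ H^1_0(0, 3/2). Differentiate via the product rule and integrate the resulting polynomials term by term.
  ∫_0^3/2 u² dx = ∫_0^3/2 (9*x^6 - 27*x^5 + 81*x^4/4) dx. Term by term:
    ∫_0^3/2 9*x^6 dx = 19683/896;  ∫_0^3/2 -27*x^5 dx = -6561/128;  ∫_0^3/2 81*x^4/4 dx = 19683/640.
  Sum: 19683/896 − 6561/128 + 19683/640 = 6561/4480.
  ∫_0^3/2 (u')² dx = ∫_0^3/2 (81*x^4 - 162*x^3 + 81*x^2) dx. Term by term:
    ∫_0^3/2 81*x^4 dx = 19683/160;  ∫_0^3/2 -162*x^3 dx = -6561/32;  ∫_0^3/2 81*x^2 dx = 729/8.
  Sum: 19683/160 − 6561/32 + 729/8 = 729/80.
∫_0^3/2 u² dx = 6561/4480, so ||u||_L² = 81*sqrt(70)/560.
∫_0^3/2 (u')² dx = 729/80, so ||u'||_L² = 27*sqrt(5)/20.
Ratio ||u||_L² / ||u'||_L² = 3*sqrt(14)/28.
Sharp Poincaré constant on H^1_0(0, 3/2) is C_P = L/π = 3/(2*π), achieved by sin(2*π/3·x).
A polynomial bump cannot attain the sharp Poincaré constant (only the first sine eigenfunction does), so the ratio is strictly less than C_P, consistent with ||u||_L² ≤ C_P ||u'||_L².


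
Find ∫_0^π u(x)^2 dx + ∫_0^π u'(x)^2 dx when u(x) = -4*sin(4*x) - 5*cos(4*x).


||u||_{H^1(0,π)}^2 = 697*π/2

u'(x) = 20*sin(4*x) - 16*cos(4*x).
Expand u² and (u')² and integrate term by term on (0, π), using: for integers n ≥ 1, ∫_0^π sin²(nx) dx = ∫_0^π cos²(nx) dx = π/2; for n ≠ n', ∫_0^π sin(nx)sin(n'x) dx = ∫_0^π cos(nx)cos(n'x) dx = 0; and by product-to-sum, ∫_0^π sin(nx)cos(n'x) dx = ½∫_0^π [sin((n+n')x) + sin((n−n')x)] dx, which is 0 when n+n' is even and 2n/(n²−n'²) when n+n' is odd (it need not vanish on (0, π)).
  u² squared terms: (-5)²·∫cos(4x)² dx = 25·π/2 = 25*π/2;  (-4)²·∫sin(4x)² dx = 16·π/2 = 8*π.
  u² cross terms: 2·(-5)·(-4)·∫cos(4x)·sin(4x) dx = 40·(0) = 0.
  So ∫_0^π u² dx = 25*π/2 + 8*π + 0 = 41*π/2.
  (u')² squared terms: (-16)²·∫cos(4x)² dx = 256·π/2 = 128*π;  (20)²·∫sin(4x)² dx = 400·π/2 = 200*π.
  (u')² cross terms: 2·(-16)·(20)·∫cos(4x)·sin(4x) dx = -640·(0) = 0.
  So ∫_0^π (u')² dx = 128*π + 200*π + 0 = 328*π.
||u||_{H^1}^2 = (41*π/2) + (328*π) = 697*π/2.


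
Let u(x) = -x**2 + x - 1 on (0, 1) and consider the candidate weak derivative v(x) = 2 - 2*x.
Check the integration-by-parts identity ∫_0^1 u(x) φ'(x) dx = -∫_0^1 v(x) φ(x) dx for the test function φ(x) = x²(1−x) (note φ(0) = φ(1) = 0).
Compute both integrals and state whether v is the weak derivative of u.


LHS = 1/60, RHS = -1/15. No, v is not the weak derivative of u.

u(x) = -x**2 + x - 1, classical derivative u'(x) = 1 - 2*x.
φ(x) = x²(1−x), so φ'(x) = x*(2 - 3*x).
Note φ(0) = φ(1) = 0, so the boundary term u·φ vanishes.
LHS = ∫_0^1 u(x) φ'(x) dx = ∫_0^1 (3*x^4 - 5*x^3 + 5*x^2 - 2*x) dx. Term by term:
  ∫_0^1 3*x^4 dx = 3/5;  ∫_0^1 -5*x^3 dx = -5/4;  ∫_0^1 5*x^2 dx = 5/3;
  ∫_0^1 -2*x dx = -1.
Sum: 3/5 − 5/4 + 5/3 − 1 = 1/60.
So LHS = 1/60.
∫_0^1 v(x) φ(x) dx = ∫_0^1 (2*x^4 - 4*x^3 + 2*x^2) dx. Term by term:
  ∫_0^1 2*x^4 dx = 2/5;  ∫_0^1 -4*x^3 dx = -1;  ∫_0^1 2*x^2 dx = 2/3.
Sum: 2/5 − 1 + 2/3 = 1/15.
So RHS = -∫_0^1 v(x) φ(x) dx = -1/15.
LHS − RHS = 1/12 ≠ 0, so the identity fails.
(For a valid weak derivative the identity must hold for EVERY test function, in particular this one. The failure shows v is NOT the weak derivative of u.)
Correct weak derivative would be u'(x) = 1 - 2*x.


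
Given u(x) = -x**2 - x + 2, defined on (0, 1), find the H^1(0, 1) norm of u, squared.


||u||_{H^1}^2 = 181/30

The H^1 norm (squared) on an interval (0, L) is
  ||u||_{H^1}^2 = ∫_0^L u(x)^2 dx + ∫_0^L u'(x)^2 dx.
Compute u'(x) = -2*x - 1.
Then u(x)^2 = x**4 + 2*x**3 - 3*x**2 - 4*x + 4 and u'(x)^2 = 4*x**2 + 4*x + 1.
Integrate each monomial from 0 to 1 using ∫_0^1 c·x^n dx = c·1^(n+1)/(n+1):
  ∫_0^1 u(x)^2 dx = ∫_0^1 (x^4 + 2*x^3 - 3*x^2 - 4*x + 4) dx. Term by term:
    ∫_0^1 x^4 dx = 1/5;  ∫_0^1 2*x^3 dx = 1/2;  ∫_0^1 -3*x^2 dx = -1;
    ∫_0^1 -4*x dx = -2;  ∫_0^1 4 dx = 4.
  Sum: 1/5 + 1/2 − 1 − 2 + 4 = 17/10.
  ∫_0^1 u'(x)^2 dx = ∫_0^1 (4*x^2 + 4*x + 1) dx. Term by term:
    ∫_0^1 4*x^2 dx = 4/3;  ∫_0^1 4*x dx = 2;  ∫_0^1 1 dx = 1.
  Sum: 4/3 + 2 + 1 = 13/3.
Adding: ||u||_{H^1}^2 = 17/10 + 13/3 = 181/30.


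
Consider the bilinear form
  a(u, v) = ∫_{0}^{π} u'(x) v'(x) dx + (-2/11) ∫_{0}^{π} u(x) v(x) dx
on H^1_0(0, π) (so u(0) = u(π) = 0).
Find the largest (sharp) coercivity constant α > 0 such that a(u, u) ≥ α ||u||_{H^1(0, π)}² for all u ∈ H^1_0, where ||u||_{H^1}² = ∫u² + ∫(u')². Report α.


α = 9/22

Coercivity of a(·,·) on H^1_0(0, π) means a(u, u) ≥ α ||u||_{H^1}² for every u ∈ H^1_0.
The interval has length L = π, and Poincaré/coercivity depend only on L. Here a(u, u) = ∫(u')² + (-2/11)·∫u².
Here c = -2/11 < 0 with |c| < (π/L)² = 1, so coercivity still holds. The condition a(u,u) ≥ α||u||_{H^1}² reads (1−α)∫(u')² ≥ (α−c)∫u². Any admissible α is ≤ 1 (rapidly oscillating u have ∫u²/∫(u')² → 0), and α = 1 would force 0 ≥ (1−c)∫u², impossible since c < 1; so 1−α > 0. By the sharp Poincaré inequality on H^1_0 of an interval of length L, ∫(u')² ≥ (π/L)²∫u² with equality for the first sine mode sin(π(x−x₀)/L) (x₀ the left endpoint), so the inequality holds for all u iff (1−α)(π/L)² ≥ α − c, i.e. α ≤ ((π/L)² + c)/((π/L)² + 1) = (1 + c(L/π)²)/(1 + (L/π)²). (Direct route, valid since c ≤ 0: Poincaré gives c∫u² ≥ c(L/π)²∫(u')², so a(u,u) ≥ (1 + c(L/π)²)∫(u')², while ||u||_{H^1}² ≤ (1 + (L/π)²)∫(u')²; dividing yields the same α.) With (π/L)² = 1 and c = -2/11, the largest admissible constant is α = ((π/L)² + c)/((π/L)² + 1).
Simplifying, α = 9/22.


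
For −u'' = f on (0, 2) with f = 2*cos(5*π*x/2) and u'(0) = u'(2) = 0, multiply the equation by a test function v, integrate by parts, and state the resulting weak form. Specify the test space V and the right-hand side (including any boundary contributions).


V = H^1(0, 2) (no boundary constraint on v; u is determined up to an additive constant); weak form: ∫_0^2 u'v' dx = ∫_0^2 (2*cos(5*π*x/2)) v dx for all v ∈ V.

Multiply both sides by a test function v and integrate from 0 to 2:
  ∫_0^2 −u''(x) v(x) dx = ∫_0^2 f(x) v(x) dx.
Integrate the LHS by parts once:
  ∫_0^2 −u'' v dx = −[u'(x) v(x)]_0^2 + ∫_0^2 u'(x) v'(x) dx.
Thus ∫_0^2 u'(x) v'(x) dx = ∫_0^2 f(x) v(x) dx + [u'(x) v(x)]_0^2.
Choose V so that boundary terms are either known or forced to vanish.
u has homogeneous Neumann: u'(0) = u'(2) = 0. So [u' v]_0^2 = 0·v(2) − 0·v(0) = 0 for any v; take V = H^1(0, 2).
Weak formulation: find u (satisfying any essential BC) such that ∫_0^2 u'(x) v'(x) dx = ∫_0^2 f v dx for all v ∈ V (homogeneous Neumann, so boundary terms vanish).
Substituting f(x) = 2*cos(5*π*x/2), the right-hand side is ∫_0^2 (2*cos(5*π*x/2)) v dx.
Compatibility check (pure Neumann): taking v ≡ 1 ∈ V gives 0 = ∫_0^2 f dx + (0) − (0), i.e. ∫_0^2 f dx must equal u'(0) − u'(2) = 0. Indeed ∫_0^2 (2*cos(5*π*x/2)) dx = 0, so the data are compatible. The solution is then unique only up to an additive constant (fix it e.g. by requiring ∫_0^2 u dx = 0).


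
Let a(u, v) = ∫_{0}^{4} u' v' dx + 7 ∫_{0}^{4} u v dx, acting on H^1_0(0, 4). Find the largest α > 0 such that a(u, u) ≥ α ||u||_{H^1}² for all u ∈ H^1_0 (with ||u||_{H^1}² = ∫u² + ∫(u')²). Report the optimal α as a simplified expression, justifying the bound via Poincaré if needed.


α = 1

Coercivity of a(·,·) on H^1_0(0, 4) means a(u, u) ≥ α ||u||_{H^1}² for every u ∈ H^1_0.
The interval has length L = 4, and Poincaré/coercivity depend only on L. Here a(u, u) = ∫(u')² + (7)·∫u².
Here c = 7 ≥ 1, so a(u,u) = ∫(u')² + c∫u² ≥ ∫(u')² + ∫u² = ||u||_{H^1}², i.e. α = 1 works. No larger α is possible: a(u,u) ≥ α||u||_{H^1}² means (1−α)∫(u')² ≥ (α−c)∫u², and for the modes u_n = sin(nπ(x−x₀)/L) (x₀ the left endpoint) one has ∫u_n²/∫(u_n')² = (L/(nπ))² → 0, so a(u_n,u_n)/||u_n||_{H^1}² → 1. Hence the optimal constant is α = 1.
Therefore α = 1.


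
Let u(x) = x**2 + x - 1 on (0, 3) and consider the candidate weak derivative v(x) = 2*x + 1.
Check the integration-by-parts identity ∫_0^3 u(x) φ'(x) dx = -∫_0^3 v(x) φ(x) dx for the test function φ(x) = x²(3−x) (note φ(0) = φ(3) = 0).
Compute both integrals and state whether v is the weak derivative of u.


LHS = -621/20, RHS = -621/20. Yes, v = u' weakly.

u(x) = x**2 + x - 1, classical derivative u'(x) = 2*x + 1.
φ(x) = x²(3−x), so φ'(x) = 3*x*(2 - x).
Note φ(0) = φ(3) = 0, so the boundary term u·φ vanishes.
LHS = ∫_0^3 u(x) φ'(x) dx = ∫_0^3 (-3*x^4 + 3*x^3 + 9*x^2 - 6*x) dx. Term by term:
  ∫_0^3 -3*x^4 dx = -729/5;  ∫_0^3 3*x^3 dx = 243/4;  ∫_0^3 9*x^2 dx = 81;
  ∫_0^3 -6*x dx = -27.
Sum: -729/5 + 243/4 + 81 − 27 = -621/20.
So LHS = -621/20.
∫_0^3 v(x) φ(x) dx = ∫_0^3 (-2*x^4 + 5*x^3 + 3*x^2) dx. Term by term:
  ∫_0^3 -2*x^4 dx = -486/5;  ∫_0^3 5*x^3 dx = 405/4;  ∫_0^3 3*x^2 dx = 27.
Sum: -486/5 + 405/4 + 27 = 621/20.
So RHS = -∫_0^3 v(x) φ(x) dx = -621/20.
LHS = RHS, so the identity holds for this test φ.
Moreover u is smooth here and v(x) = u'(x) = 2*x + 1 pointwise, so the identity holds for every test function. Hence v is the weak derivative of u.


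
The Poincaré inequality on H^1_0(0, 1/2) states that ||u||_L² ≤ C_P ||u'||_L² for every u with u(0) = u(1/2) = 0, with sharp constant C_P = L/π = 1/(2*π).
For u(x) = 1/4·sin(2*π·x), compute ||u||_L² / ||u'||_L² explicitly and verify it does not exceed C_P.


||u||_L² / ||u'||_L² = 1/(2*π) = C_P.

u(x) = 1/4·sin(2*π·x), so u'(x) = π*cos(2*π*x)/2.
Writing u(x) = A·sin(kπx/L) with A = 1/4 and k = 1, use ∫_0^L sin²(kπx/L) dx = L/2 and ∫_0^L cos²(kπx/L) dx = L/2.
u² = 1/16·sin²(2*π·x) and (u')² = π^2/4·cos²(2*π·x), and each of sin², cos² integrates to L/2 = 1/4 over (0, 1/2).
∫_0^1/2 u² dx = 1/64, so ||u||_L² = 1/8.
∫_0^1/2 (u')² dx = π^2/16, so ||u'||_L² = π/4.
Ratio ||u||_L² / ||u'||_L² = 1/(2*π).
Sharp Poincaré constant on H^1_0(0, 1/2) is C_P = L/π = 1/(2*π), achieved by sin(2*π·x).
This is the k = 1 eigenfunction (up to amplitude), so the ratio equals the sharp Poincaré constant exactly.


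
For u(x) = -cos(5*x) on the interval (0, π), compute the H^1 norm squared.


||u||_{H^1(0,π)}^2 = 13*π

u'(x) = 5*sin(5*x).
Expand u² and (u')² and integrate term by term on (0, π), using: for integers n ≥ 1, ∫_0^π sin²(nx) dx = ∫_0^π cos²(nx) dx = π/2; for n ≠ n', ∫_0^π sin(nx)sin(n'x) dx = ∫_0^π cos(nx)cos(n'x) dx = 0; and by product-to-sum, ∫_0^π sin(nx)cos(n'x) dx = ½∫_0^π [sin((n+n')x) + sin((n−n')x)] dx, which is 0 when n+n' is even and 2n/(n²−n'²) when n+n' is odd (it need not vanish on (0, π)).
  u² squared terms: (-1)²·∫cos(5x)² dx = 1·π/2 = π/2.
  So ∫_0^π u² dx = π/2.
  (u')² squared terms: (5)²·∫sin(5x)² dx = 25·π/2 = 25*π/2.
  So ∫_0^π (u')² dx = 25*π/2.
||u||_{H^1}^2 = (π/2) + (25*π/2) = 13*π.


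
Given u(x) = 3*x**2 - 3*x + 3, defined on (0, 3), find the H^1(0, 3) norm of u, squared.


||u||_{H^1}^2 = 4509/10

The H^1 norm (squared) on an interval (0, L) is
  ||u||_{H^1}^2 = ∫_0^L u(x)^2 dx + ∫_0^L u'(x)^2 dx.
Compute u'(x) = 6*x - 3.
Then u(x)^2 = 9*x**4 - 18*x**3 + 27*x**2 - 18*x + 9 and u'(x)^2 = 36*x**2 - 36*x + 9.
Integrate each monomial from 0 to 3 using ∫_0^3 c·x^n dx = c·3^(n+1)/(n+1):
  ∫_0^3 u(x)^2 dx = ∫_0^3 (9*x^4 - 18*x^3 + 27*x^2 - 18*x + 9) dx. Term by term:
    ∫_0^3 9*x^4 dx = 2187/5;  ∫_0^3 -18*x^3 dx = -729/2;  ∫_0^3 27*x^2 dx = 243;
    ∫_0^3 -18*x dx = -81;  ∫_0^3 9 dx = 27.
  Sum: 2187/5 − 729/2 + 243 − 81 + 27 = 2619/10.
  ∫_0^3 u'(x)^2 dx = ∫_0^3 (36*x^2 - 36*x + 9) dx. Term by term:
    ∫_0^3 36*x^2 dx = 324;  ∫_0^3 -36*x dx = -162;  ∫_0^3 9 dx = 27.
  Sum: 324 − 162 + 27 = 189.
Adding: ||u||_{H^1}^2 = 2619/10 + 189 = 4509/10.


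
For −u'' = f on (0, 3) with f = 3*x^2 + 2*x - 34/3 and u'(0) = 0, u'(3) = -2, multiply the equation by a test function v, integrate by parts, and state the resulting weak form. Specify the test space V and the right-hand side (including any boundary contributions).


V = H^1(0, 3) (v unrestricted at boundary; u is determined up to an additive constant); weak form: ∫_0^3 u'v' dx = ∫_0^3 (3*x^2 + 2*x - 34/3) v dx − 2·v(3) for all v ∈ V.

Multiply both sides by a test function v and integrate from 0 to 3:
  ∫_0^3 −u''(x) v(x) dx = ∫_0^3 f(x) v(x) dx.
Integrate the LHS by parts once:
  ∫_0^3 −u'' v dx = −[u'(x) v(x)]_0^3 + ∫_0^3 u'(x) v'(x) dx.
Thus ∫_0^3 u'(x) v'(x) dx = ∫_0^3 f(x) v(x) dx + [u'(x) v(x)]_0^3.
Choose V so that boundary terms are either known or forced to vanish.
u has inhomogeneous Neumann u'(0) = 0, u'(3) = -2. [u' v]_0^3 = (-2)·v(3) − (0)·v(0) = − 2·v(3). Take V = H^1(0, 3); boundary term becomes part of RHS.
Weak formulation: find u (satisfying any essential BC) such that ∫_0^3 u'(x) v'(x) dx = ∫_0^3 f v dx − 2·v(3) for all v ∈ V (Neumann data are natural BCs: they enter the RHS as boundary terms).
Substituting f(x) = 3*x^2 + 2*x - 34/3, the right-hand side is ∫_0^3 (3*x^2 + 2*x - 34/3) v dx − 2·v(3).
Compatibility check (pure Neumann): taking v ≡ 1 ∈ V gives 0 = ∫_0^3 f dx + (-2) − (0), i.e. ∫_0^3 f dx must equal u'(0) − u'(3) = 2. Indeed ∫_0^3 (3*x^2 + 2*x - 34/3) dx = 2, so the data are compatible. The solution is then unique only up to an additive constant (fix it e.g. by requiring ∫_0^3 u dx = 0).
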